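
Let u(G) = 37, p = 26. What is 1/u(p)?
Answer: 1/37 ≈ 0.027027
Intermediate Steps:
1/u(p) = 1/37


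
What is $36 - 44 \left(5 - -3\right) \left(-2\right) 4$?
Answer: $2852$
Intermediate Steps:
$36 - 44 \left(5 - -3\right) \left(-2\right) 4 = 36 - 44 \left(5 + 3\right) \left(-2\right) 4 = 36 - 44 \cdot 8 \left(-2\right) 4 = 36 - 44 \left(\left(-16\right) 4\right) = 36 - -2816 = 36 + 2816 = 2852$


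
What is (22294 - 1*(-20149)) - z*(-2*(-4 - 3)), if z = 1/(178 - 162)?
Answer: 339537/8 ≈ 42442.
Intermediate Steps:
z = 1/16 ≈ 0.062500
(22294 - 1*(-20149)) - z*(-2*(-4 - 3)) = (22294 - 1*(-20149)) - (-2*(-4 - 3))/16 = (22294 + 20149) - (-2*(-7))/16 = 42443 - 14/16 = 42443 - 1*7/8 = 42443 - 7/8 = 339537/8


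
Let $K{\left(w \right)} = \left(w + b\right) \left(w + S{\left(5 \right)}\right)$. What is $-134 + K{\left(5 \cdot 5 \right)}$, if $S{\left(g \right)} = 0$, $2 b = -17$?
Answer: $\frac{557}{2} \approx 278.5$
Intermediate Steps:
$b = - \frac{17}{2}$ ($b = \frac{1}{2} \left(-17\right) = - \frac{17}{2} \approx -8.5$)
$K{\left(w \right)} = w \left(- \frac{17}{2} + w\right)$ ($K{\left(w \right)} = \left(w - \frac{17}{2}\right) \left(w + 0\right) = \left(- \frac{17}{2} + w\right) w = w \left(- \frac{17}{2} + w\right)$)
$-134 + K{\left(5 \cdot 5 \right)} = -134 + \frac{5 \cdot 5 \left(-17 + 2 \cdot 5 \cdot 5\right)}{2} = -134 + \frac{1}{2} \cdot 25 \left(-17 + 2 \cdot 25\right) = -134 + \frac{1}{2} \cdot 25 \left(-17 + 50\right) = -134 + \frac{1}{2} \cdot 25 \cdot 33 = -134 + \frac{825}{2} = \frac{557}{2}$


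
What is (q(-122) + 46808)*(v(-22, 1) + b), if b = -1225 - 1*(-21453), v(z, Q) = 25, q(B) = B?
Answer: 945531558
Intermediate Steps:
b = 20228 (b = -1225 + 21453 = 20228)
(q(-122) + 46808)*(v(-22, 1) + b) = (-122 + 46808)*(25 + 20228) = 46686*20253 = 945531558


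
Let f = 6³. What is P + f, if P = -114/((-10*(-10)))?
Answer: 10743/50 ≈ 214.86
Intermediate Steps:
P = -57/50 (P = -114/100 = -114*1/100 = -57/50 ≈ -1.1400)
f = 216
P + f = -57/50 + 216 = 10743/50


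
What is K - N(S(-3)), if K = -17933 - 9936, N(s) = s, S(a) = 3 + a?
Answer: -27869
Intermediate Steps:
K = -27869
K - N(S(-3)) = -27869 - (3 - 3) = -27869 - 1*0 = -27869 + 0 = -27869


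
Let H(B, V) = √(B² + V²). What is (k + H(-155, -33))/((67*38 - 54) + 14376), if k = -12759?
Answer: -12759/16868 + √25114/16868 ≈ -0.74701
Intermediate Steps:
(k + H(-155, -33))/((67*38 - 54) + 14376) = (-12759 + √((-155)² + (-33)²))/((67*38 - 54) + 14376) = (-12759 + √(24025 + 1089))/((2546 - 54) + 14376) = (-12759 + √25114)/(2492 + 14376) = (-12759 + √25114)/16868 = (-12759 + √25114)*(1/16868) = -12759/16868 + √25114/16868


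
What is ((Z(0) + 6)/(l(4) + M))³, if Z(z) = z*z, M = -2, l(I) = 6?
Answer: 27/8 ≈ 3.3750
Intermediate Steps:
Z(z) = z²
((Z(0) + 6)/(l(4) + M))³ = ((0² + 6)/(6 - 2))³ = ((0 + 6)/4)³ = (6*(¼))³ = (3/2)³ = 27/8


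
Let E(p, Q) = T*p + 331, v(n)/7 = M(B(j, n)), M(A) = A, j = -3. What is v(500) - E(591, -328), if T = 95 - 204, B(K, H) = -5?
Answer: 64053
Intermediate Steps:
T = -109
v(n) = -35 (v(n) = 7*(-5) = -35)
E(p, Q) = 331 - 109*p (E(p, Q) = -109*p + 331 = 331 - 109*p)
v(500) - E(591, -328) = -35 - (331 - 109*591) = -35 - (331 - 64419) = -35 - 1*(-64088) = -35 + 64088 = 64053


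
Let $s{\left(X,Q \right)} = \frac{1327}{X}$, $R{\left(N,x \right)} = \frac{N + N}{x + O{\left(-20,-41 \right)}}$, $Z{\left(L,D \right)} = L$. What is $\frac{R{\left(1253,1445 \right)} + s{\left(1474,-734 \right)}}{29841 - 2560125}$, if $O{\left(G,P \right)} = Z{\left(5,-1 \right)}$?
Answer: $- \frac{2808997}{2703987996600} \approx -1.0388 \cdot 10^{-6}$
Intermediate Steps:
$O{\left(G,P \right)} = 5$
$R{\left(N,x \right)} = \frac{2 N}{5 + x}$ ($R{\left(N,x \right)} = \frac{N + N}{x + 5} = \frac{2 N}{5 + x}$)
$\frac{R{\left(1253,1445 \right)} + s{\left(1474,-734 \right)}}{29841 - 2560125} = \frac{2 \cdot 1253 \frac{1}{5 + 1445} + \frac{1327}{1474}}{29841 - 2560125} = \frac{2 \cdot 1253 \cdot \frac{1}{1450} + 1327 \cdot \frac{1}{1474}}{-2530284} = \left(2 \cdot 1253 \cdot \frac{1}{1450} + \frac{1327}{1474}\right) \left(- \frac{1}{2530284}\right) = \left(\frac{1253}{725} + \frac{1327}{1474}\right) \left(- \frac{1}{2530284}\right) = \frac{2808997}{1068650} \left(- \frac{1}{2530284}\right) = - \frac{2808997}{2703987996600}$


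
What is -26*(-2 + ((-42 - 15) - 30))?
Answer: 2314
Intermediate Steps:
-26*(-2 + ((-42 - 15) - 30)) = -26*(-2 + (-57 - 30)) = -26*(-2 - 87) = -26*(-89) = 2314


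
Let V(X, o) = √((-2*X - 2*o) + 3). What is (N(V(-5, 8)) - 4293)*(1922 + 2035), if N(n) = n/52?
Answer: -16987401 + 3957*I*√3/52 ≈ -1.6987e+7 + 131.8*I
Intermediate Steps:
V(X, o) = √(3 - 2*X - 2*o)
N(n) = n/52 (N(n) = n*(1/52) = n/52)
(N(V(-5, 8)) - 4293)*(1922 + 2035) = (√(3 - 2*(-5) - 2*8)/52 - 4293)*(1922 + 2035) = (√(3 + 10 - 16)/52 - 4293)*3957 = (√(-3)/52 - 4293)*3957 = ((I*√3)/52 - 4293)*3957 = (I*√3/52 - 4293)*3957 = (-4293 + I*√3/52)*3957 = -16987401 + 3957*I*√3/52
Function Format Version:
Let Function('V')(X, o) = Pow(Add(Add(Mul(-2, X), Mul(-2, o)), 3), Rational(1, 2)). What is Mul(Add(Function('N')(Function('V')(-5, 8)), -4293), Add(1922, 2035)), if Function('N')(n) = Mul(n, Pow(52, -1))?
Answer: Add(-16987401, Mul(Rational(3957, 52), I, Pow(3, Rational(1, 2)))) ≈ Add(-1.6987e+7, Mul(131.80, I))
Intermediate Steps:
Function('V')(X, o) = Pow(Add(3, Mul(-2, X), Mul(-2, o)), Rational(1, 2))
Function('N')(n) = Mul(Rational(1, 52), n) (Function('N')(n) = Mul(n, Rational(1, 52)) = Mul(Rational(1, 52), n))
Mul(Add(Function('N')(Function('V')(-5, 8)), -4293), Add(1922, 2035)) = Mul(Add(Mul(Rational(1, 52), Pow(Add(3, Mul(-2, -5), Mul(-2, 8)), Rational(1, 2))), -4293), Add(1922, 2035)) = Mul(Add(Mul(Rational(1, 52), Pow(Add(3, 10, -16), Rational(1, 2))), -4293), 3957) = Mul(Add(Mul(Rational(1, 52), Pow(-3, Rational(1, 2))), -4293), 3957) = Mul(Add(Mul(Rational(1, 52), Mul(I, Pow(3, Rational(1, 2)))), -4293), 3957) = Mul(Add(Mul(Rational(1, 52), I, Pow(3, Rational(1, 2))), -4293), 3957) = Mul(Add(-4293, Mul(Rational(1, 52), I, Pow(3, Rational(1, 2)))), 3957) = Add(-16987401, Mul(Rational(3957, 52), I, Pow(3, Rational(1, 2))))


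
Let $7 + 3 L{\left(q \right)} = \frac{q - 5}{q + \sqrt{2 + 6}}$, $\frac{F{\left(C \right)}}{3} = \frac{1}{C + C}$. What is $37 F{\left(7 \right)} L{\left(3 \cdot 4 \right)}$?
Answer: $- \frac{1147}{68} - \frac{37 \sqrt{2}}{136} \approx -17.252$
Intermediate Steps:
$F{\left(C \right)} = \frac{3}{2 C}$ ($F{\left(C \right)} = \frac{3}{C + C} = \frac{3}{2 C}$)
$L{\left(q \right)} = - \frac{7}{3} + \frac{-5 + q}{3 \left(q + 2 \sqrt{2}\right)}$ ($L{\left(q \right)} = - \frac{7}{3} + \frac{\left(q - 5\right) \frac{1}{q + \sqrt{2 + 6}}}{3} = - \frac{7}{3} + \frac{\left(-5 + q\right) \frac{1}{q + \sqrt{8}}}{3} = - \frac{7}{3} + \frac{\left(-5 + q\right) \frac{1}{q + 2 \sqrt{2}}}{3} = - \frac{7}{3} + \frac{\frac{1}{q + 2 \sqrt{2}} \left(-5 + q\right)}{3} = - \frac{7}{3} + \frac{-5 + q}{3 \left(q + 2 \sqrt{2}\right)}$)
$37 F{\left(7 \right)} L{\left(3 \cdot 4 \right)} = 37 \frac{3}{2 \cdot 7} \frac{-5 - 14 \sqrt{2} - 6 \cdot 3 \cdot 4}{3 \left(3 \cdot 4 + 2 \sqrt{2}\right)} = 37 \cdot \frac{3}{2} \cdot \frac{1}{7} \frac{-5 - 14 \sqrt{2} - 72}{3 \left(12 + 2 \sqrt{2}\right)} = 37 \cdot \frac{3}{14} \frac{-5 - 14 \sqrt{2} - 72}{3 \left(12 + 2 \sqrt{2}\right)} = \frac{111 \frac{-77 - 14 \sqrt{2}}{3 \left(12 + 2 \sqrt{2}\right)}}{14} = \frac{37 \left(-77 - 14 \sqrt{2}\right)}{14 \left(12 + 2 \sqrt{2}\right)}$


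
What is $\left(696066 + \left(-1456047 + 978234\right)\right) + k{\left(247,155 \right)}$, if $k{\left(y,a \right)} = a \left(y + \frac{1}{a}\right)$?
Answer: $256539$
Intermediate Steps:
$\left(696066 + \left(-1456047 + 978234\right)\right) + k{\left(247,155 \right)} = \left(696066 + \left(-1456047 + 978234\right)\right) + \left(1 + 155 \cdot 247\right) = \left(696066 - 477813\right) + \left(1 + 38285\right) = 218253 + 38286 = 256539$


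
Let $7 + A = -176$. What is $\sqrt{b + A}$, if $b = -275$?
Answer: $i \sqrt{458} \approx 21.401 i$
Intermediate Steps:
$A = -183$ ($A = -7 - 176 = -183$)
$\sqrt{b + A} = \sqrt{-275 - 183} = \sqrt{-458} = i \sqrt{458}$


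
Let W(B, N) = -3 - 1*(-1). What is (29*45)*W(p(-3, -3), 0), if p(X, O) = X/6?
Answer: -2610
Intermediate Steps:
p(X, O) = X/6 (p(X, O) = X*(1/6) = X/6)
W(B, N) = -2 (W(B, N) = -3 + 1 = -2)
(29*45)*W(p(-3, -3), 0) = (29*45)*(-2) = 1305*(-2) = -2610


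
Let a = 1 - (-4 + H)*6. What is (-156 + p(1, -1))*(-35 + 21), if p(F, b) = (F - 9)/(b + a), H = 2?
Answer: 6580/3 ≈ 2193.3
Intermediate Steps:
a = 13 (a = 1 - (-4 + 2)*6 = 1 - (-2)*6 = 1 - 1*(-12) = 1 + 12 = 13)
p(F, b) = (-9 + F)/(13 + b) (p(F, b) = (F - 9)/(b + 13) = (-9 + F)/(13 + b))
(-156 + p(1, -1))*(-35 + 21) = (-156 + (-9 + 1)/(13 - 1))*(-35 + 21) = (-156 - 8/12)*(-14) = (-156 + (1/12)*(-8))*(-14) = (-156 - ⅔)*(-14) = -470/3*(-14) = 6580/3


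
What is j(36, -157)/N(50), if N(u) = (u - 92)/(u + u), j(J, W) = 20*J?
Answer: -12000/7 ≈ -1714.3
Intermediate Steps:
N(u) = (-92 + u)/(2*u) (N(u) = (-92 + u)/((2*u)) = (-92 + u)*(1/(2*u)) = (-92 + u)/(2*u))
j(36, -157)/N(50) = (20*36)/(((½)*(-92 + 50)/50)) = 720/(((½)*(1/50)*(-42))) = 720/(-21/50) = 720*(-50/21) = -12000/7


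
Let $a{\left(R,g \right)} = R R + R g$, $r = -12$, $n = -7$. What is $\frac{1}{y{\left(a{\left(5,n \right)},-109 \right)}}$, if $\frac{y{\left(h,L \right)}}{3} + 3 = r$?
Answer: $- \frac{1}{45} \approx -0.022222$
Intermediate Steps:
$a{\left(R,g \right)} = R^{2} + R g$
$y{\left(h,L \right)} = -45$ ($y{\left(h,L \right)} = -9 + 3 \left(-12\right) = -9 - 36 = -45$)
$\frac{1}{y{\left(a{\left(5,n \right)},-109 \right)}} = \frac{1}{-45} = - \frac{1}{45}$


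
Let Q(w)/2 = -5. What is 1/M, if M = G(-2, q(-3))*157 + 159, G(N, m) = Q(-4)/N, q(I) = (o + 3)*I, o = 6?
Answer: 1/944 ≈ 0.0010593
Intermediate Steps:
Q(w) = -10 (Q(w) = 2*(-5) = -10)
q(I) = 9*I (q(I) = (6 + 3)*I = 9*I)
G(N, m) = -10/N
M = 944 (M = -10/(-2)*157 + 159 = -10*(-1/2)*157 + 159 = 5*157 + 159 = 785 + 159 = 944)
1/M = 1/944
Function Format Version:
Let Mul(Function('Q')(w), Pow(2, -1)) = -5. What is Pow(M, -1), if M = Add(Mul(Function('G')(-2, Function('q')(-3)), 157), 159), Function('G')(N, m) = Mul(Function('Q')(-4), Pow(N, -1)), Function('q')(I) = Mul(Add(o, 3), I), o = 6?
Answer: Rational(1, 944) ≈ 0.0010593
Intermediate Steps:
Function('Q')(w) = -10 (Function('Q')(w) = Mul(2, -5) = -10)
Function('q')(I) = Mul(9, I) (Function('q')(I) = Mul(Add(6, 3), I) = Mul(9, I))
Function('G')(N, m) = Mul(-10, Pow(N, -1))
M = 944 (M = Add(Mul(Mul(-10, Pow(-2, -1)), 157), 159) = Add(Mul(Mul(-10, Rational(-1, 2)), 157), 159) = Add(Mul(5, 157), 159) = Add(785, 159) = 944)
Pow(M, -1) = Pow(944, -1) = Rational(1, 944)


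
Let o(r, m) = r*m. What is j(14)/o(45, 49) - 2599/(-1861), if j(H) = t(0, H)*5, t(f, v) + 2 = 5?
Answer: 383914/273567 ≈ 1.4034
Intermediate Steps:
t(f, v) = 3 (t(f, v) = -2 + 5 = 3)
o(r, m) = m*r
j(H) = 15 (j(H) = 3*5 = 15)
j(14)/o(45, 49) - 2599/(-1861) = 15/((49*45)) - 2599/(-1861) = 15/2205 - 2599*(-1/1861) = 15*(1/2205) + 2599/1861 = 1/147 + 2599/1861 = 383914/273567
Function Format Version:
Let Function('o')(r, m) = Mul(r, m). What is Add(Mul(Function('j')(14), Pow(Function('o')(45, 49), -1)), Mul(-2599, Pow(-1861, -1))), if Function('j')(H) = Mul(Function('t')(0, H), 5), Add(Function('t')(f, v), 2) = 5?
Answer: Rational(383914, 273567) ≈ 1.4034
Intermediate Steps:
Function('t')(f, v) = 3 (Function('t')(f, v) = Add(-2, 5) = 3)
Function('o')(r, m) = Mul(m, r)
Function('j')(H) = 15 (Function('j')(H) = Mul(3, 5) = 15)
Add(Mul(Function('j')(14), Pow(Function('o')(45, 49), -1)), Mul(-2599, Pow(-1861, -1))) = Add(Mul(15, Pow(Mul(49, 45), -1)), Mul(-2599, Pow(-1861, -1))) = Add(Mul(15, Pow(2205, -1)), Mul(-2599, Rational(-1, 1861))) = Add(Mul(15, Rational(1, 2205)), Rational(2599, 1861)) = Add(Rational(1, 147), Rational(2599, 1861)) = Rational(383914, 273567)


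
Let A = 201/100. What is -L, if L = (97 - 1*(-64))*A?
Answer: -32361/100 ≈ -323.61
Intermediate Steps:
A = 201/100 (A = 201*(1/100) = 201/100 ≈ 2.0100)
L = 32361/100 (L = (97 - 1*(-64))*(201/100) = (97 + 64)*(201/100) = 161*(201/100) = 32361/100 ≈ 323.61)
-L = -1*32361/100 = -32361/100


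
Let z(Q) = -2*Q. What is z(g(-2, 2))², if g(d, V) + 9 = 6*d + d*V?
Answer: 2500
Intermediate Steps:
g(d, V) = -9 + 6*d + V*d (g(d, V) = -9 + (6*d + d*V) = -9 + (6*d + V*d) = -9 + 6*d + V*d)
z(g(-2, 2))² = (-2*(-9 + 6*(-2) + 2*(-2)))² = (-2*(-9 - 12 - 4))² = (-2*(-25))² = 50² = 2500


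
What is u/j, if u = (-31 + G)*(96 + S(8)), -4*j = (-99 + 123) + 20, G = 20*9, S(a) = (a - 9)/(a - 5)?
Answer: -42763/33 ≈ -1295.8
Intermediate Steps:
S(a) = (-9 + a)/(-5 + a)
G = 180
j = -11 (j = -((-99 + 123) + 20)/4 = -(24 + 20)/4 = -¼*44 = -11)
u = 42763/3 (u = (-31 + 180)*(96 + (-9 + 8)/(-5 + 8)) = 149*(96 - 1/3) = 149*(96 + (⅓)*(-1)) = 149*(96 - ⅓) = 149*(287/3) = 42763/3 ≈ 14254.)
u/j = (42763/3)/(-11) = (42763/3)*(-1/11) = -42763/33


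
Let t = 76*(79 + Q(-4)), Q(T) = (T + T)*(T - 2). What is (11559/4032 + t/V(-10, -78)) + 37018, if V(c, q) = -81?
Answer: 1339089119/36288 ≈ 36902.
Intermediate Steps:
Q(T) = 2*T*(-2 + T) (Q(T) = (2*T)*(-2 + T) = 2*T*(-2 + T))
t = 9652 (t = 76*(79 + 2*(-4)*(-2 - 4)) = 76*(79 + 2*(-4)*(-6)) = 76*(79 + 48) = 76*127 = 9652)
(11559/4032 + t/V(-10, -78)) + 37018 = (11559/4032 + 9652/(-81)) + 37018 = (11559*(1/4032) + 9652*(-1/81)) + 37018 = (3853/1344 - 9652/81) + 37018 = -4220065/36288 + 37018 = 1339089119/36288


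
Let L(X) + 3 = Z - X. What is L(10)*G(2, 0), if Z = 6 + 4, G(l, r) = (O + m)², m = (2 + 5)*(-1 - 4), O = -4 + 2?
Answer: -4107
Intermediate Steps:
O = -2
m = -35 (m = 7*(-5) = -35)
G(l, r) = 1369 (G(l, r) = (-2 - 35)² = (-37)² = 1369)
Z = 10
L(X) = 7 - X (L(X) = -3 + (10 - X) = 7 - X)
L(10)*G(2, 0) = (7 - 1*10)*1369 = (7 - 10)*1369 = -3*1369 = -4107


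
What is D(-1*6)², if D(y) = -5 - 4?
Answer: 81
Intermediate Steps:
D(y) = -9
D(-1*6)² = (-9)² = 81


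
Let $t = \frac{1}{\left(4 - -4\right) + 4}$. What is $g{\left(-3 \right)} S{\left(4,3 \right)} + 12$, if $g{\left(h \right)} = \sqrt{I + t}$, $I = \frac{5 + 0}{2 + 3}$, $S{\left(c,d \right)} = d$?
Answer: $12 + \frac{\sqrt{39}}{2} \approx 15.122$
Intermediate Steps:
$I = 1$ ($I = \frac{5}{5} = 5 \cdot \frac{1}{5} = 1$)
$t = \frac{1}{12}$ ($t = \frac{1}{\left(4 + 4\right) + 4} = \frac{1}{8 + 4} = \frac{1}{12} \approx 0.083333$)
$g{\left(h \right)} = \frac{\sqrt{39}}{6}$ ($g{\left(h \right)} = \sqrt{1 + \frac{1}{12}} = \sqrt{\frac{13}{12}} = \frac{\sqrt{39}}{6}$)
$g{\left(-3 \right)} S{\left(4,3 \right)} + 12 = \frac{\sqrt{39}}{6} \cdot 3 + 12 = \frac{\sqrt{39}}{2} + 12 = 12 + \frac{\sqrt{39}}{2}$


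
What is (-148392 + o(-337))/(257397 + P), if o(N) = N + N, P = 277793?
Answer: -74533/267595 ≈ -0.27853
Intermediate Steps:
o(N) = 2*N
(-148392 + o(-337))/(257397 + P) = (-148392 + 2*(-337))/(257397 + 277793) = (-148392 - 674)/535190 = -149066*1/535190 = -74533/267595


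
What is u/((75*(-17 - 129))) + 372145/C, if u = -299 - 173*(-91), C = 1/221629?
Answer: 150522576671551/1825 ≈ 8.2478e+10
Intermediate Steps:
C = 1/221629 ≈ 4.5120e-6
u = 15444 (u = -299 + 15743 = 15444)
u/((75*(-17 - 129))) + 372145/C = 15444/((75*(-17 - 129))) + 372145/(1/221629) = 15444/((75*(-146))) + 372145*221629 = 15444/(-10950) + 82478124205 = 15444*(-1/10950) + 82478124205 = -2574/1825 + 82478124205 = 150522576671551/1825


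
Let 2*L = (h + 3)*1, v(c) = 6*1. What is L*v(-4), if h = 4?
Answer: 21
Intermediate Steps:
v(c) = 6
L = 7/2 (L = ((4 + 3)*1)/2 = (7*1)/2 = (½)*7 = 7/2 ≈ 3.5000)
L*v(-4) = (7/2)*6 = 21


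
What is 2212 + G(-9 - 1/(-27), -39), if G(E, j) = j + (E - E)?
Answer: 2173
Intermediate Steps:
G(E, j) = j (G(E, j) = j + 0 = j)
2212 + G(-9 - 1/(-27), -39) = 2212 - 39 = 2173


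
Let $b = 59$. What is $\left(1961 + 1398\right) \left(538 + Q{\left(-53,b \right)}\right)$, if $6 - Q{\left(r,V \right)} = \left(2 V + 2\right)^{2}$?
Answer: $-46542304$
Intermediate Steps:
$Q{\left(r,V \right)} = 6 - \left(2 + 2 V\right)^{2}$ ($Q{\left(r,V \right)} = 6 - \left(2 V + 2\right)^{2} = 6 - \left(2 + 2 V\right)^{2}$)
$\left(1961 + 1398\right) \left(538 + Q{\left(-53,b \right)}\right) = \left(1961 + 1398\right) \left(538 + \left(6 - 4 \left(1 + 59\right)^{2}\right)\right) = 3359 \left(538 + \left(6 - 4 \cdot 60^{2}\right)\right) = 3359 \left(538 + \left(6 - 14400\right)\right) = 3359 \left(538 - 14394\right) = 3359 \left(-13856\right) = -46542304$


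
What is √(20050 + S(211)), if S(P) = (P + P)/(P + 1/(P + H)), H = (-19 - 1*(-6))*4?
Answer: √225705812629/3355 ≈ 141.60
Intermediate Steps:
H = -52 (H = (-19 + 6)*4 = -13*4 = -52)
S(P) = 2*P/(P + 1/(-52 + P)) (S(P) = (P + P)/(P + 1/(P - 52)) = (2*P)/(P + 1/(-52 + P)) = 2*P/(P + 1/(-52 + P)))
√(20050 + S(211)) = √(20050 + 2*211*(-52 + 211)/(1 + 211² - 52*211)) = √(20050 + 2*211*159/(1 + 44521 - 10972)) = √(20050 + 2*211*159/33550) = √(20050 + 2*211*(1/33550)*159) = √(20050 + 33549/16775) = √(336372299/16775) = √225705812629/3355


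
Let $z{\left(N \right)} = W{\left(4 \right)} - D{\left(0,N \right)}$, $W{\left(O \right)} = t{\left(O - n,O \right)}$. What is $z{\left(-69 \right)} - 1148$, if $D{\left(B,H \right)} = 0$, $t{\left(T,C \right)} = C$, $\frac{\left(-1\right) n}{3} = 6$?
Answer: $-1144$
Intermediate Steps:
$n = -18$ ($n = \left(-3\right) 6 = -18$)
$W{\left(O \right)} = O$
$z{\left(N \right)} = 4$ ($z{\left(N \right)} = 4 - 0 = 4 + 0 = 4$)
$z{\left(-69 \right)} - 1148 = 4 - 1148 = -1144$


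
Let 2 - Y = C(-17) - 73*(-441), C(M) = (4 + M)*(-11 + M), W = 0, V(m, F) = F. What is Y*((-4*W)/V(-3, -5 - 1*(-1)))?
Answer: 0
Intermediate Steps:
C(M) = (-11 + M)*(4 + M)
Y = -32555 (Y = 2 - ((-44 + (-17)**2 - 7*(-17)) - 73*(-441)) = 2 - ((-44 + 289 + 119) + 32193) = 2 - (364 + 32193) = 2 - 1*32557 = 2 - 32557 = -32555)
Y*((-4*W)/V(-3, -5 - 1*(-1))) = -32555*(-4*0)/(-5 - 1*(-1)) = -0/(-5 + 1) = -0/(-4) = -0*(-1)/4 = -32555*0 = 0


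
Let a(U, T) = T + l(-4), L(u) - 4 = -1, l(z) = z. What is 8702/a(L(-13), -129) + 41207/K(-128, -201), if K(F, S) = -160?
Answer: -361729/1120 ≈ -322.97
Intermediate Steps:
L(u) = 3 (L(u) = 4 - 1 = 3)
a(U, T) = -4 + T (a(U, T) = T - 4 = -4 + T)
8702/a(L(-13), -129) + 41207/K(-128, -201) = 8702/(-4 - 129) + 41207/(-160) = 8702/(-133) + 41207*(-1/160) = 8702*(-1/133) - 41207/160 = -458/7 - 41207/160 = -361729/1120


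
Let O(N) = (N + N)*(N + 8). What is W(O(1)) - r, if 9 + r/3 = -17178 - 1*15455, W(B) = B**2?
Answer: 98250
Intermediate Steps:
O(N) = 2*N*(8 + N) (O(N) = (2*N)*(8 + N) = 2*N*(8 + N))
r = -97926 (r = -27 + 3*(-17178 - 1*15455) = -27 + 3*(-17178 - 15455) = -27 + 3*(-32633) = -27 - 97899 = -97926)
W(O(1)) - r = (2*1*(8 + 1))**2 - 1*(-97926) = (2*1*9)**2 + 97926 = 18**2 + 97926 = 324 + 97926 = 98250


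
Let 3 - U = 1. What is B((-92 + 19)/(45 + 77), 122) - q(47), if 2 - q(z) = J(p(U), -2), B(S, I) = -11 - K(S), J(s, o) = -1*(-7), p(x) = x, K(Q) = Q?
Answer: -659/122 ≈ -5.4016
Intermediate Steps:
U = 2 (U = 3 - 1*1 = 3 - 1 = 2)
J(s, o) = 7
B(S, I) = -11 - S
q(z) = -5 (q(z) = 2 - 1*7 = 2 - 7 = -5)
B((-92 + 19)/(45 + 77), 122) - q(47) = (-11 - (-92 + 19)/(45 + 77)) - 1*(-5) = (-11 - (-73)/122) + 5 = (-11 - 1*(-73/122)) + 5 = (-11 + 73/122) + 5 = -1269/122 + 5 = -659/122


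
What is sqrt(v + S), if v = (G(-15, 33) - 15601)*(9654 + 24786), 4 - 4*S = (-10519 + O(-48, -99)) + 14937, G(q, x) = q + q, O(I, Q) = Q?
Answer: 5*I*sqrt(86133235)/2 ≈ 23202.0*I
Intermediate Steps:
G(q, x) = 2*q
S = -4315/4 (S = 1 - ((-10519 - 99) + 14937)/4 = 1 - (-10618 + 14937)/4 = 1 - 1/4*4319 = 1 - 4319/4 = -4315/4 ≈ -1078.8)
v = -538331640 (v = (2*(-15) - 15601)*(9654 + 24786) = (-30 - 15601)*34440 = -15631*34440 = -538331640)
sqrt(v + S) = sqrt(-538331640 - 4315/4) = sqrt(-2153330875/4) = 5*I*sqrt(86133235)/2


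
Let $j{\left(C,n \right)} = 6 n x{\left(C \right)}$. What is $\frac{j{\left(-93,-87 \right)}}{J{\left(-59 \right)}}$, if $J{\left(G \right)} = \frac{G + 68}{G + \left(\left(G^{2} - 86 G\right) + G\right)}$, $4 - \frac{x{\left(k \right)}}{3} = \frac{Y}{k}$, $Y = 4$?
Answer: $- \frac{183994096}{31} \approx -5.9353 \cdot 10^{6}$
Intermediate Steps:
$x{\left(k \right)} = 12 - \frac{12}{k}$ ($x{\left(k \right)} = 12 - 3 \frac{4}{k} = 12 - \frac{12}{k}$)
$j{\left(C,n \right)} = 6 n \left(12 - \frac{12}{C}\right)$
$J{\left(G \right)} = \frac{68 + G}{G^{2} - 84 G}$ ($J{\left(G \right)} = \frac{68 + G}{G + \left(G^{2} - 85 G\right)} = \frac{68 + G}{G^{2} - 84 G}$)
$\frac{j{\left(-93,-87 \right)}}{J{\left(-59 \right)}} = \frac{72 \left(-87\right) \frac{1}{-93} \left(-1 - 93\right)}{\frac{1}{-59} \frac{1}{-84 - 59} \left(68 - 59\right)} = \frac{72 \left(-87\right) \left(- \frac{1}{93}\right) \left(-94\right)}{\left(- \frac{1}{59}\right) \frac{1}{-143} \cdot 9} = - \frac{196272}{31 \left(\left(- \frac{1}{59}\right) \left(- \frac{1}{143}\right) 9\right)} = - \frac{196272}{31 \cdot \frac{9}{8437}} = \left(- \frac{196272}{31}\right) \frac{8437}{9} = - \frac{183994096}{31}$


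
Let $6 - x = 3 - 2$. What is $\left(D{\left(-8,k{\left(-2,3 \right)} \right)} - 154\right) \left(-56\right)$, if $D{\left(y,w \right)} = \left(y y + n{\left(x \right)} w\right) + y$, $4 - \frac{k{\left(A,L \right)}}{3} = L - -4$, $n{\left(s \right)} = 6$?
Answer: $8512$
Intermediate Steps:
$x = 5$ ($x = 6 - \left(3 - 2\right) = 6 - 1 = 5$)
$k{\left(A,L \right)} = - 3 L$ ($k{\left(A,L \right)} = 12 - 3 \left(L - -4\right) = 12 - 3 \left(L + 4\right) = 12 - 3 \left(4 + L\right) = 12 - \left(12 + 3 L\right) = - 3 L$)
$D{\left(y,w \right)} = y + y^{2} + 6 w$ ($D{\left(y,w \right)} = \left(y y + 6 w\right) + y = \left(y^{2} + 6 w\right) + y = y + y^{2} + 6 w$)
$\left(D{\left(-8,k{\left(-2,3 \right)} \right)} - 154\right) \left(-56\right) = \left(\left(-8 + \left(-8\right)^{2} + 6 \left(\left(-3\right) 3\right)\right) - 154\right) \left(-56\right) = \left(\left(-8 + 64 + 6 \left(-9\right)\right) - 154\right) \left(-56\right) = \left(\left(-8 + 64 - 54\right) - 154\right) \left(-56\right) = \left(2 - 154\right) \left(-56\right) = \left(-152\right) \left(-56\right) = 8512$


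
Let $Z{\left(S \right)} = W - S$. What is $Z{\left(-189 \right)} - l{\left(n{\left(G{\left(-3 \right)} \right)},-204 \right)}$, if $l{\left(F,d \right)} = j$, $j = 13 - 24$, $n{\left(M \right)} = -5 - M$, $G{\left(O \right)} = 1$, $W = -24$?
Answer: $176$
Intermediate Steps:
$Z{\left(S \right)} = -24 - S$
$j = -11$
$l{\left(F,d \right)} = -11$
$Z{\left(-189 \right)} - l{\left(n{\left(G{\left(-3 \right)} \right)},-204 \right)} = \left(-24 - -189\right) - -11 = \left(-24 + 189\right) + 11 = 165 + 11 = 176$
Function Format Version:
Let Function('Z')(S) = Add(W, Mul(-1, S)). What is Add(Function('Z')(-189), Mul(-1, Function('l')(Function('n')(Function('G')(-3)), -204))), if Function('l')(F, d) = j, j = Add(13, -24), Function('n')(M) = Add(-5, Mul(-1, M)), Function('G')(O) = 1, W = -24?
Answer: 176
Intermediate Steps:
Function('Z')(S) = Add(-24, Mul(-1, S))
j = -11
Function('l')(F, d) = -11
Add(Function('Z')(-189), Mul(-1, Function('l')(Function('n')(Function('G')(-3)), -204))) = Add(Add(-24, Mul(-1, -189)), Mul(-1, -11)) = Add(Add(-24, 189), 11) = Add(165, 11) = 176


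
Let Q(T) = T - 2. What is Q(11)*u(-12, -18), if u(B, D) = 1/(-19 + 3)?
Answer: -9/16 ≈ -0.56250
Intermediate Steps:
Q(T) = -2 + T
u(B, D) = -1/16 (u(B, D) = 1/(-16) = -1/16)
Q(11)*u(-12, -18) = (-2 + 11)*(-1/16) = 9*(-1/16) = -9/16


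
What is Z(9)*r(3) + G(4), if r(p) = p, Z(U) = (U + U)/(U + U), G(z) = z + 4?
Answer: 11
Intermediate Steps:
G(z) = 4 + z
Z(U) = 1 (Z(U) = (2*U)/((2*U)) = (2*U)*(1/(2*U)) = 1)
Z(9)*r(3) + G(4) = 1*3 + (4 + 4) = 3 + 8 = 11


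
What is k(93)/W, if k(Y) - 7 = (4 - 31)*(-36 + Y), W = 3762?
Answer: -766/1881 ≈ -0.40723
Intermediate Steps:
k(Y) = 979 - 27*Y (k(Y) = 7 + (4 - 31)*(-36 + Y) = 7 - 27*(-36 + Y) = 7 + (972 - 27*Y) = 979 - 27*Y)
k(93)/W = (979 - 27*93)/3762 = (979 - 2511)*(1/3762) = -1532*1/3762 = -766/1881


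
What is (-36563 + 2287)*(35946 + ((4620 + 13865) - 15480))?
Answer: -1335084476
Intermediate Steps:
(-36563 + 2287)*(35946 + ((4620 + 13865) - 15480)) = -34276*(35946 + (18485 - 15480)) = -34276*(35946 + 3005) = -34276*38951 = -1335084476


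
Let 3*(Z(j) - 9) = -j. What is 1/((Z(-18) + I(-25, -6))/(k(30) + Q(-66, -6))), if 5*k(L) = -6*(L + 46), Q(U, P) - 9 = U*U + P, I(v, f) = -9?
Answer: 7113/10 ≈ 711.30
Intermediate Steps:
Q(U, P) = 9 + P + U² (Q(U, P) = 9 + (U*U + P) = 9 + (U² + P) = 9 + (P + U²) = 9 + P + U²)
Z(j) = 9 - j/3 (Z(j) = 9 + (-j)/3 = 9 - j/3)
k(L) = -276/5 - 6*L/5 (k(L) = (-6*(L + 46))/5 = (-6*(46 + L))/5 = (-276 - 6*L)/5 = -276/5 - 6*L/5)
1/((Z(-18) + I(-25, -6))/(k(30) + Q(-66, -6))) = 1/(((9 - ⅓*(-18)) - 9)/((-276/5 - 6/5*30) + (9 - 6 + (-66)²))) = 1/(((9 + 6) - 9)/((-276/5 - 36) + (9 - 6 + 4356))) = 1/((15 - 9)/(-456/5 + 4359)) = 1/(6/(21339/5)) = 1/(6*(5/21339)) = 1/(10/7113) = 7113/10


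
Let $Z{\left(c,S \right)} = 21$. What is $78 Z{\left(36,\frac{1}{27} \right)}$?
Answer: $1638$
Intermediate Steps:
$78 Z{\left(36,\frac{1}{27} \right)} = 78 \cdot 21 = 1638$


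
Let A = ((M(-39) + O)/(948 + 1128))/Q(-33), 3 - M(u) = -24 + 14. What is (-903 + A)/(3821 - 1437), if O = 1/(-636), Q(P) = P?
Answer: -39344700731/103873473792 ≈ -0.37878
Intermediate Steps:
O = -1/636 ≈ -0.0015723
M(u) = 13 (M(u) = 3 - (-24 + 14) = 3 - 1*(-10) = 3 + 10 = 13)
A = -8267/43571088 (A = ((13 - 1/636)/(948 + 1128))/(-33) = ((8267/636)/2076)*(-1/33) = ((8267/636)*(1/2076))*(-1/33) = (8267/1320336)*(-1/33) = -8267/43571088 ≈ -0.00018974)
(-903 + A)/(3821 - 1437) = (-903 - 8267/43571088)/(3821 - 1437) = -39344700731/43571088/2384 = -39344700731/43571088*1/2384 = -39344700731/103873473792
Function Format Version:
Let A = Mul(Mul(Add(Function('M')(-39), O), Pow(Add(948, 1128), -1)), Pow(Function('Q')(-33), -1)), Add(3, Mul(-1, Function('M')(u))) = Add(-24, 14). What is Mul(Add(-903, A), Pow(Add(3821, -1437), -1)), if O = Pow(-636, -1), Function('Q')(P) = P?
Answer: Rational(-39344700731, 103873473792) ≈ -0.37878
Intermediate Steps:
O = Rational(-1, 636) ≈ -0.0015723
Function('M')(u) = 13 (Function('M')(u) = Add(3, Mul(-1, Add(-24, 14))) = Add(3, Mul(-1, -10)) = Add(3, 10) = 13)
A = Rational(-8267, 43571088) (A = Mul(Mul(Add(13, Rational(-1, 636)), Pow(Add(948, 1128), -1)), Pow(-33, -1)) = Mul(Mul(Rational(8267, 636), Pow(2076, -1)), Rational(-1, 33)) = Mul(Mul(Rational(8267, 636), Rational(1, 2076)), Rational(-1, 33)) = Mul(Rational(8267, 1320336), Rational(-1, 33)) = Rational(-8267, 43571088) ≈ -0.00018974)
Mul(Add(-903, A), Pow(Add(3821, -1437), -1)) = Mul(Add(-903, Rational(-8267, 43571088)), Pow(Add(3821, -1437), -1)) = Mul(Rational(-39344700731, 43571088), Pow(2384, -1)) = Mul(Rational(-39344700731, 43571088), Rational(1, 2384)) = Rational(-39344700731, 103873473792)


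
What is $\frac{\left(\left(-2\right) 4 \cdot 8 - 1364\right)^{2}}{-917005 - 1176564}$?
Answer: $- \frac{2039184}{2093569} \approx -0.97402$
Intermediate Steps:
$\frac{\left(\left(-2\right) 4 \cdot 8 - 1364\right)^{2}}{-917005 - 1176564} = \frac{\left(\left(-8\right) 8 - 1364\right)^{2}}{-917005 - 1176564} = \frac{\left(-64 - 1364\right)^{2}}{-2093569} = \left(-1428\right)^{2} \left(- \frac{1}{2093569}\right) = 2039184 \left(- \frac{1}{2093569}\right) = - \frac{2039184}{2093569}$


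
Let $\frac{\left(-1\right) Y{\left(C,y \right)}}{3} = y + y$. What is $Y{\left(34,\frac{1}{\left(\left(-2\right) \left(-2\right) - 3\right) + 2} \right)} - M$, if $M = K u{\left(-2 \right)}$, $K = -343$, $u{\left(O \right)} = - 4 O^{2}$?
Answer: $-5490$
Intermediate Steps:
$Y{\left(C,y \right)} = - 6 y$ ($Y{\left(C,y \right)} = - 3 \left(y + y\right) = - 3 \cdot 2 y = - 6 y$)
$M = 5488$ ($M = - 343 \left(- 4 \left(-2\right)^{2}\right) = - 343 \left(\left(-4\right) 4\right) = \left(-343\right) \left(-16\right) = 5488$)
$Y{\left(34,\frac{1}{\left(\left(-2\right) \left(-2\right) - 3\right) + 2} \right)} - M = - \frac{6}{\left(\left(-2\right) \left(-2\right) - 3\right) + 2} - 5488 = - \frac{6}{\left(4 - 3\right) + 2} - 5488 = - \frac{6}{1 + 2} - 5488 = - \frac{6}{3} - 5488 = \left(-6\right) \frac{1}{3} - 5488 = -2 - 5488 = -5490$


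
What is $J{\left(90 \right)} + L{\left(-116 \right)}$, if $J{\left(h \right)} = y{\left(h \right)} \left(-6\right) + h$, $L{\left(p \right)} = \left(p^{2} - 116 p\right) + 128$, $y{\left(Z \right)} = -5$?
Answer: $27160$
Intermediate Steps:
$L{\left(p \right)} = 128 + p^{2} - 116 p$
$J{\left(h \right)} = 30 + h$ ($J{\left(h \right)} = \left(-5\right) \left(-6\right) + h = 30 + h$)
$J{\left(90 \right)} + L{\left(-116 \right)} = \left(30 + 90\right) + \left(128 + \left(-116\right)^{2} - -13456\right) = 120 + \left(128 + 13456 + 13456\right) = 120 + 27040 = 27160$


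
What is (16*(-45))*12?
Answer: -8640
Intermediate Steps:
(16*(-45))*12 = -720*12 = -8640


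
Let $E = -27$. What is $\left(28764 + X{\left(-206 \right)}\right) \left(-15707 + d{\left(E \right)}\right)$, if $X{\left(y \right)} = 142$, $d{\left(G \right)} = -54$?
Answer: $-455587466$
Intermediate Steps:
$\left(28764 + X{\left(-206 \right)}\right) \left(-15707 + d{\left(E \right)}\right) = \left(28764 + 142\right) \left(-15707 - 54\right) = 28906 \left(-15761\right) = -455587466$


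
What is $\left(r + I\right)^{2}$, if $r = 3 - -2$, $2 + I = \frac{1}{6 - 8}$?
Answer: $\frac{25}{4} \approx 6.25$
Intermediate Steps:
$I = - \frac{5}{2}$ ($I = -2 + \frac{1}{6 - 8} = -2 + \frac{1}{-2} = -2 - \frac{1}{2} = - \frac{5}{2} \approx -2.5$)
$r = 5$ ($r = 3 + 2 = 5$)
$\left(r + I\right)^{2} = \left(5 - \frac{5}{2}\right)^{2} = \left(\frac{5}{2}\right)^{2} = \frac{25}{4}$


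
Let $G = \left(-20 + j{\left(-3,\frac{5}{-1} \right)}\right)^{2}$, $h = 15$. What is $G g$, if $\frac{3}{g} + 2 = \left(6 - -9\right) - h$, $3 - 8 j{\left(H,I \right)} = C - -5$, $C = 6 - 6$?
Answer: $- \frac{19683}{32} \approx -615.09$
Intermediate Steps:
$C = 0$ ($C = 6 - 6 = 0$)
$j{\left(H,I \right)} = - \frac{1}{4}$ ($j{\left(H,I \right)} = \frac{3}{8} - \frac{0 - -5}{8} = \frac{3}{8} - \frac{0 + 5}{8} = \frac{3}{8} - \frac{5}{8} = - \frac{1}{4}$)
$G = \frac{6561}{16}$ ($G = \left(-20 - \frac{1}{4}\right)^{2} = \left(- \frac{81}{4}\right)^{2} = \frac{6561}{16} \approx 410.06$)
$g = - \frac{3}{2}$ ($g = \frac{3}{-2 + \left(\left(6 - -9\right) - 15\right)} = \frac{3}{-2 + \left(\left(6 + 9\right) - 15\right)} = \frac{3}{-2 + \left(15 - 15\right)} = \frac{3}{-2 + 0} = \frac{3}{-2} = 3 \left(- \frac{1}{2}\right) = - \frac{3}{2} \approx -1.5$)
$G g = \frac{6561}{16} \left(- \frac{3}{2}\right) = - \frac{19683}{32}$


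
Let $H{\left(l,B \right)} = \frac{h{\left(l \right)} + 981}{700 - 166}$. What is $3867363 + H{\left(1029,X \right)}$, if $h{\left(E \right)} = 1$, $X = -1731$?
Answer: $\frac{1032586412}{267} \approx 3.8674 \cdot 10^{6}$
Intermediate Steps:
$H{\left(l,B \right)} = \frac{491}{267}$ ($H{\left(l,B \right)} = \frac{1 + 981}{700 - 166} = \frac{982}{534} = 982 \cdot \frac{1}{534} = \frac{491}{267}$)
$3867363 + H{\left(1029,X \right)} = 3867363 + \frac{491}{267} = \frac{1032586412}{267}$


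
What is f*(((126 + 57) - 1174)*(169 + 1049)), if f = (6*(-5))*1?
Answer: 36211140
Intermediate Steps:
f = -30 (f = -30*1 = -30)
f*(((126 + 57) - 1174)*(169 + 1049)) = -30*((126 + 57) - 1174)*(169 + 1049) = -30*(183 - 1174)*1218 = -(-29730)*1218 = -30*(-1207038) = 36211140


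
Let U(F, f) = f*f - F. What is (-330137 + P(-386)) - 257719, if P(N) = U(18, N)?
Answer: -438878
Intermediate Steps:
U(F, f) = f² - F
P(N) = -18 + N² (P(N) = N² - 1*18 = N² - 18 = -18 + N²)
(-330137 + P(-386)) - 257719 = (-330137 + (-18 + (-386)²)) - 257719 = (-330137 + (-18 + 148996)) - 257719 = (-330137 + 148978) - 257719 = -181159 - 257719 = -438878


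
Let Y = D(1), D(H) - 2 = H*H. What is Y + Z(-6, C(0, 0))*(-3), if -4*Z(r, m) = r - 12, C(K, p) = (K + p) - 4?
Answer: -21/2 ≈ -10.500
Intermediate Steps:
C(K, p) = -4 + K + p
D(H) = 2 + H² (D(H) = 2 + H*H = 2 + H²)
Z(r, m) = 3 - r/4 (Z(r, m) = -(r - 12)/4 = -(-12 + r)/4 = 3 - r/4)
Y = 3 (Y = 2 + 1² = 2 + 1 = 3)
Y + Z(-6, C(0, 0))*(-3) = 3 + (3 - ¼*(-6))*(-3) = 3 + (3 + 3/2)*(-3) = 3 + (9/2)*(-3) = 3 - 27/2 = -21/2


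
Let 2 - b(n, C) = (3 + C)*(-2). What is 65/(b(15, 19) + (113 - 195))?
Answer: -65/36 ≈ -1.8056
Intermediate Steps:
b(n, C) = 8 + 2*C (b(n, C) = 2 - (3 + C)*(-2) = 2 - (-6 - 2*C) = 2 + (6 + 2*C) = 8 + 2*C)
65/(b(15, 19) + (113 - 195)) = 65/((8 + 2*19) + (113 - 195)) = 65/((8 + 38) - 82) = 65/(46 - 82) = 65/(-36) = 65*(-1/36) = -65/36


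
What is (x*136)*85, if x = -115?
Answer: -1329400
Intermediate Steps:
(x*136)*85 = -115*136*85 = -15640*85 = -1329400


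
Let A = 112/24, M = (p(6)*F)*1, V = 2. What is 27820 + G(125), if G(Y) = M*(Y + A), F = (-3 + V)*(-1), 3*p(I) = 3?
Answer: 83849/3 ≈ 27950.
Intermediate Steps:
p(I) = 1 (p(I) = (1/3)*3 = 1)
F = 1 (F = (-3 + 2)*(-1) = -1*(-1) = 1)
M = 1 (M = (1*1)*1 = 1*1 = 1)
A = 14/3 (A = 112*(1/24) = 14/3 ≈ 4.6667)
G(Y) = 14/3 + Y (G(Y) = 1*(Y + 14/3) = 1*(14/3 + Y) = 14/3 + Y)
27820 + G(125) = 27820 + (14/3 + 125) = 27820 + 389/3 = 83849/3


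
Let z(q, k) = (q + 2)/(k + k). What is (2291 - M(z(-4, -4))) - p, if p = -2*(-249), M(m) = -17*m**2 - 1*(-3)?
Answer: 28657/16 ≈ 1791.1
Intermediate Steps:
z(q, k) = (2 + q)/(2*k) (z(q, k) = (2 + q)/((2*k)) = (2 + q)*(1/(2*k)) = (2 + q)/(2*k))
M(m) = 3 - 17*m**2 (M(m) = -17*m**2 + 3 = 3 - 17*m**2)
p = 498
(2291 - M(z(-4, -4))) - p = (2291 - (3 - 17*(2 - 4)**2/64)) - 1*498 = (2291 - (3 - 17*((1/2)*(-1/4)*(-2))**2)) - 498 = (2291 - (3 - 17*(1/4)**2)) - 498 = (2291 - (3 - 17*1/16)) - 498 = (2291 - (3 - 17/16)) - 498 = (2291 - 1*31/16) - 498 = (2291 - 31/16) - 498 = 36625/16 - 498 = 28657/16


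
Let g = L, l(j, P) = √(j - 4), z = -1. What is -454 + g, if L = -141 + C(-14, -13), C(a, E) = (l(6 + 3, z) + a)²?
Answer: -595 + (14 - √5)² ≈ -456.61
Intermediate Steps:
l(j, P) = √(-4 + j)
C(a, E) = (a + √5)² (C(a, E) = (√(-4 + (6 + 3)) + a)² = (√(-4 + 9) + a)² = (√5 + a)² = (a + √5)²)
L = -141 + (-14 + √5)² ≈ -2.6099
g = 60 - 28*√5 ≈ -2.6099
-454 + g = -454 + (60 - 28*√5) = -394 - 28*√5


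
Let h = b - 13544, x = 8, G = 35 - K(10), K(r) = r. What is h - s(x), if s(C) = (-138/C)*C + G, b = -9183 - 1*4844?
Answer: -27458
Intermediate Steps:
b = -14027 (b = -9183 - 4844 = -14027)
G = 25 (G = 35 - 1*10 = 35 - 10 = 25)
s(C) = -113 (s(C) = (-138/C)*C + 25 = -138 + 25 = -113)
h = -27571 (h = -14027 - 13544 = -27571)
h - s(x) = -27571 - 1*(-113) = -27571 + 113 = -27458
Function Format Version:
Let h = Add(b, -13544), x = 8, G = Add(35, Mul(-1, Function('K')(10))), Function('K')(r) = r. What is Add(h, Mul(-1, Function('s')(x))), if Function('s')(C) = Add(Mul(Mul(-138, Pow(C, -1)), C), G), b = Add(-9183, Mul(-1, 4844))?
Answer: -27458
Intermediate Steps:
b = -14027 (b = Add(-9183, -4844) = -14027)
G = 25 (G = Add(35, Mul(-1, 10)) = Add(35, -10) = 25)
Function('s')(C) = -113 (Function('s')(C) = Add(Mul(Mul(-138, Pow(C, -1)), C), 25) = Add(-138, 25) = -113)
h = -27571 (h = Add(-14027, -13544) = -27571)
Add(h, Mul(-1, Function('s')(x))) = Add(-27571, Mul(-1, -113)) = Add(-27571, 113) = -27458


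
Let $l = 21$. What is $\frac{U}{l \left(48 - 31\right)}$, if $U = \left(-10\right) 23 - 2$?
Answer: $- \frac{232}{357} \approx -0.64986$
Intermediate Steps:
$U = -232$ ($U = -230 - 2 = -232$)
$\frac{U}{l \left(48 - 31\right)} = - \frac{232}{21 \left(48 - 31\right)} = - \frac{232}{21 \cdot 17} = - \frac{232}{357}$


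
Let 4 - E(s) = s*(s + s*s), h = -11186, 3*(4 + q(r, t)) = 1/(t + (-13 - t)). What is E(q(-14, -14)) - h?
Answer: 666688192/59319 ≈ 11239.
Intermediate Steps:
q(r, t) = -157/39 (q(r, t) = -4 + 1/(3*(t + (-13 - t))) = -4 + (⅓)/(-13) = -4 + (⅓)*(-1/13) = -4 - 1/39 = -157/39)
E(s) = 4 - s*(s + s²) (E(s) = 4 - s*(s + s*s) = 4 - s*(s + s²))
E(q(-14, -14)) - h = (4 - (-157/39)² - (-157/39)³) - 1*(-11186) = (4 - 1*24649/1521 - 1*(-3869893/59319)) + 11186 = (4 - 24649/1521 + 3869893/59319) + 11186 = 3145858/59319 + 11186 = 666688192/59319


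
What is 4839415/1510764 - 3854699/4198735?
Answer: 14495880659989/6343297683540 ≈ 2.2852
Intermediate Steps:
4839415/1510764 - 3854699/4198735 = 14495880659989/6343297683540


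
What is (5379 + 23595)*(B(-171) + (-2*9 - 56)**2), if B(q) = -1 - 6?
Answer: 158458806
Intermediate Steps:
B(q) = -7
(5379 + 23595)*(B(-171) + (-2*9 - 56)**2) = (5379 + 23595)*(-7 + (-2*9 - 56)**2) = 28974*(-7 + (-18 - 56)**2) = 28974*(-7 + (-74)**2) = 28974*(-7 + 5476) = 28974*5469 = 158458806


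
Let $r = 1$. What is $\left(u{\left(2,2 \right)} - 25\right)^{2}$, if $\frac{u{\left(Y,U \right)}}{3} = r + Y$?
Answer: $256$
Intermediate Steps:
$u{\left(Y,U \right)} = 3 + 3 Y$ ($u{\left(Y,U \right)} = 3 \left(1 + Y\right) = 3 + 3 Y$)
$\left(u{\left(2,2 \right)} - 25\right)^{2} = \left(\left(3 + 3 \cdot 2\right) - 25\right)^{2} = \left(\left(3 + 6\right) - 25\right)^{2} = \left(9 - 25\right)^{2} = \left(-16\right)^{2} = 256$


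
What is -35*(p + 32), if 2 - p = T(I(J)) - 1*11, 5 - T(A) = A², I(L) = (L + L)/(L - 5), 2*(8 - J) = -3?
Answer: -163940/81 ≈ -2024.0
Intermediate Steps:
J = 19/2 (J = 8 - ½*(-3) = 8 + 3/2 = 19/2 ≈ 9.5000)
I(L) = 2*L/(-5 + L) (I(L) = (2*L)/(-5 + L) = 2*L/(-5 + L))
T(A) = 5 - A²
p = 2092/81 (p = 2 - ((5 - (2*(19/2)/(-5 + 19/2))²) - 1*11) = 2 - ((5 - (2*(19/2)/(9/2))²) - 11) = 2 - ((5 - (2*(19/2)*(2/9))²) - 11) = 2 - ((5 - (38/9)²) - 11) = 2 - ((5 - 1*1444/81) - 11) = 2 - ((5 - 1444/81) - 11) = 2 - (-1039/81 - 11) = 2 - 1*(-1930/81) = 2 + 1930/81 = 2092/81 ≈ 25.827)
-35*(p + 32) = -35*(2092/81 + 32) = -35*4684/81 = -163940/81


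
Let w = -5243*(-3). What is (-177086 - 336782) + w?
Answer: -498139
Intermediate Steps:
w = 15729
(-177086 - 336782) + w = (-177086 - 336782) + 15729 = -513868 + 15729 = -498139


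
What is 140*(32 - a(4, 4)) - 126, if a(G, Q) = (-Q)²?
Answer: 2114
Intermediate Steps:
a(G, Q) = Q²
140*(32 - a(4, 4)) - 126 = 140*(32 - 1*4²) - 126 = 140*(32 - 1*16) - 126 = 140*(32 - 16) - 126 = 140*16 - 126 = 2240 - 126 = 2114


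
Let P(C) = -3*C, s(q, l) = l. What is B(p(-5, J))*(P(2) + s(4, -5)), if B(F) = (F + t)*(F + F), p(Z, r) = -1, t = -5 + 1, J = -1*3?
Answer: -110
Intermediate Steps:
J = -3
t = -4
B(F) = 2*F*(-4 + F) (B(F) = (F - 4)*(F + F) = (-4 + F)*(2*F) = 2*F*(-4 + F))
B(p(-5, J))*(P(2) + s(4, -5)) = (2*(-1)*(-4 - 1))*(-3*2 - 5) = (2*(-1)*(-5))*(-6 - 5) = 10*(-11) = -110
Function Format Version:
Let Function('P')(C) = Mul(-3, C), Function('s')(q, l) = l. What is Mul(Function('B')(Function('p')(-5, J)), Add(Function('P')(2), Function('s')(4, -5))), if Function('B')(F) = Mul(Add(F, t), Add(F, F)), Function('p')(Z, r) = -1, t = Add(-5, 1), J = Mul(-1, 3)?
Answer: -110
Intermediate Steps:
J = -3
t = -4
Function('B')(F) = Mul(2, F, Add(-4, F)) (Function('B')(F) = Mul(Add(F, -4), Add(F, F)) = Mul(Add(-4, F), Mul(2, F)) = Mul(2, F, Add(-4, F)))
Mul(Function('B')(Function('p')(-5, J)), Add(Function('P')(2), Function('s')(4, -5))) = Mul(Mul(2, -1, Add(-4, -1)), Add(Mul(-3, 2), -5)) = Mul(Mul(2, -1, -5), Add(-6, -5)) = Mul(10, -11) = -110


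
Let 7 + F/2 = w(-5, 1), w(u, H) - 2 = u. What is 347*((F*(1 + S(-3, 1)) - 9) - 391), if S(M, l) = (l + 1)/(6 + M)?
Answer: -451100/3 ≈ -1.5037e+5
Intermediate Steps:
S(M, l) = (1 + l)/(6 + M)
w(u, H) = 2 + u
F = -20 (F = -14 + 2*(2 - 5) = -14 + 2*(-3) = -14 - 6 = -20)
347*((F*(1 + S(-3, 1)) - 9) - 391) = 347*((-20*(1 + (1 + 1)/(6 - 3)) - 9) - 391) = 347*((-20*(1 + 2/3) - 9) - 391) = 347*((-20*(1 + (⅓)*2) - 9) - 391) = 347*((-20*(1 + ⅔) - 9) - 391) = 347*((-20*5/3 - 9) - 391) = 347*((-100/3 - 9) - 391) = 347*(-127/3 - 391) = 347*(-1300/3) = -451100/3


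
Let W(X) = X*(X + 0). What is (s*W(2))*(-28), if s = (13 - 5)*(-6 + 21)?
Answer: -13440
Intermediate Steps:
W(X) = X**2 (W(X) = X*X = X**2)
s = 120 (s = 8*15 = 120)
(s*W(2))*(-28) = (120*2**2)*(-28) = (120*4)*(-28) = 480*(-28) = -13440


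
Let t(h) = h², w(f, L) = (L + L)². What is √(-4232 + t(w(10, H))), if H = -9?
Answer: 14*√514 ≈ 317.40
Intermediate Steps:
w(f, L) = 4*L² (w(f, L) = (2*L)² = 4*L²)
√(-4232 + t(w(10, H))) = √(-4232 + (4*(-9)²)²) = √(-4232 + (4*81)²) = √(-4232 + 324²) = √(-4232 + 104976) = √100744 = 14*√514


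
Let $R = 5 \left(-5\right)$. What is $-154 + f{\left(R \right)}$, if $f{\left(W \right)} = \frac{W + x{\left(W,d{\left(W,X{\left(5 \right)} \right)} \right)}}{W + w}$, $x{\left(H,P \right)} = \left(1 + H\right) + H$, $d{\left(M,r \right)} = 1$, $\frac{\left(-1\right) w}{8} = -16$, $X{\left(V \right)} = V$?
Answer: $- \frac{15936}{103} \approx -154.72$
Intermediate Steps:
$w = 128$ ($w = \left(-8\right) \left(-16\right) = 128$)
$R = -25$
$x{\left(H,P \right)} = 1 + 2 H$
$f{\left(W \right)} = \frac{1 + 3 W}{128 + W}$ ($f{\left(W \right)} = \frac{W + \left(1 + 2 W\right)}{W + 128} = \frac{1 + 3 W}{128 + W}$)
$-154 + f{\left(R \right)} = -154 + \frac{1 + 3 \left(-25\right)}{128 - 25} = -154 + \frac{1 - 75}{103} = -154 + \frac{1}{103} \left(-74\right) = -154 - \frac{74}{103} = - \frac{15936}{103}$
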